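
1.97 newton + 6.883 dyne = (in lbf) 0.4429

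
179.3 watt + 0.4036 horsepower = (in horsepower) 0.644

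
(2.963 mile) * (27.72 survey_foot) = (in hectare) 4.029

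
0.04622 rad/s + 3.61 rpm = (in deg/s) 24.31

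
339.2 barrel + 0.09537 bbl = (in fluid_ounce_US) 1.824e+06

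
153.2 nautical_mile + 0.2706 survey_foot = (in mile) 176.3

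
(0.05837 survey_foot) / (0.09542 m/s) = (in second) 0.1865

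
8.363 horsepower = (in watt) 6236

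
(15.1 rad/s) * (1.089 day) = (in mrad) 1.421e+09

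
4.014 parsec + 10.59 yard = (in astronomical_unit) 8.279e+05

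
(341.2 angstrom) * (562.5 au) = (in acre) 709.5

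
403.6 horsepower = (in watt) 3.01e+05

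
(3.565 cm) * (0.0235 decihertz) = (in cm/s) 0.008378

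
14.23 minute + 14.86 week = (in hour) 2497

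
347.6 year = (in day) 1.269e+05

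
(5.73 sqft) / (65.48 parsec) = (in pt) 7.468e-16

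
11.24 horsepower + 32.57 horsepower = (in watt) 3.267e+04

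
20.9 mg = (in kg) 2.09e-05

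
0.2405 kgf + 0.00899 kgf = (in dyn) 2.447e+05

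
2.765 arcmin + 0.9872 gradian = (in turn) 0.002596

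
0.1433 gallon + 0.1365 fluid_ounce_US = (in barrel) 0.003437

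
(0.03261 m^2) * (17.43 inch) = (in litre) 14.44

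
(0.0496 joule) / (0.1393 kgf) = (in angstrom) 3.631e+08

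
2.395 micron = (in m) 2.395e-06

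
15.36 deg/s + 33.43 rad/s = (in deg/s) 1931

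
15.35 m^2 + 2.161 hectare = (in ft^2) 2.328e+05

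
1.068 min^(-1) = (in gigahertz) 1.78e-11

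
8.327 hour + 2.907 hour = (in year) 0.001282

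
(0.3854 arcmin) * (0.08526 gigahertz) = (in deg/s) 5.477e+05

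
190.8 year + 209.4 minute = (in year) 190.8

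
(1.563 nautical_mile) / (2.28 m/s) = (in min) 21.16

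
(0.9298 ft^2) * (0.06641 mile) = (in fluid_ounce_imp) 3.249e+05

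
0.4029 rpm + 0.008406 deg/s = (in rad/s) 0.04234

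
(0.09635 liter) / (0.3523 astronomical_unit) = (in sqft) 1.968e-14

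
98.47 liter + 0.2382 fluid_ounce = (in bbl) 0.6194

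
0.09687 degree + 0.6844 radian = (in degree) 39.31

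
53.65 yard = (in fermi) 4.906e+16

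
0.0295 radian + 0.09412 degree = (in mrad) 31.14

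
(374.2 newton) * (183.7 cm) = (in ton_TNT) 1.643e-07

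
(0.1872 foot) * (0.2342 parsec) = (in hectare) 4.123e+10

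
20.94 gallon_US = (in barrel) 0.4986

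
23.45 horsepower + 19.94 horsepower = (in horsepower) 43.39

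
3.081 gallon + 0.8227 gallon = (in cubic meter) 0.01478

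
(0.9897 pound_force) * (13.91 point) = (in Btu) 2.048e-05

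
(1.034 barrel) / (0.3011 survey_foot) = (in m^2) 1.791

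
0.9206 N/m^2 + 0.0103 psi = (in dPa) 719.4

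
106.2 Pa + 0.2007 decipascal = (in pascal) 106.2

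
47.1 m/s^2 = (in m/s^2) 47.1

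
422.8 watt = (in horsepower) 0.567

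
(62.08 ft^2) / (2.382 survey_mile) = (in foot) 0.004936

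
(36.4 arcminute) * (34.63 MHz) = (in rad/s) 3.667e+05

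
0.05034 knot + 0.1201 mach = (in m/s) 40.92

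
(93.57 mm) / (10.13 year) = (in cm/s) 2.929e-08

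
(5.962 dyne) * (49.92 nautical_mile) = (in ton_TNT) 1.317e-09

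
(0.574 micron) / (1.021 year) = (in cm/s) 1.783e-12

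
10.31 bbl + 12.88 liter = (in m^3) 1.652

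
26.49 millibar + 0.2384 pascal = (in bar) 0.02649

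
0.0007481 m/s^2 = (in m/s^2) 0.0007481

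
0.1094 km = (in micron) 1.094e+08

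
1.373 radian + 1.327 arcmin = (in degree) 78.69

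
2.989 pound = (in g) 1356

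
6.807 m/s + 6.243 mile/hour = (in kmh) 34.55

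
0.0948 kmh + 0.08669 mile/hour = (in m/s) 0.06509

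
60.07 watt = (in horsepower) 0.08056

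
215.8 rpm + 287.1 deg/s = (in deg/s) 1582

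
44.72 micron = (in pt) 0.1268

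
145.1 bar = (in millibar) 1.451e+05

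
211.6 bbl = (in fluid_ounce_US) 1.138e+06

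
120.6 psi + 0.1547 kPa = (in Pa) 8.317e+05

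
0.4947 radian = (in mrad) 494.7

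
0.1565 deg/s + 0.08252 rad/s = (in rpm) 0.8141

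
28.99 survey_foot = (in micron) 8.836e+06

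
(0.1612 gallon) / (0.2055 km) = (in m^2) 2.969e-06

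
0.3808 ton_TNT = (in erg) 1.593e+16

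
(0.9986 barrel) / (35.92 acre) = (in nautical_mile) 5.897e-10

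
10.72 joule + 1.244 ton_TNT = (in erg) 5.205e+16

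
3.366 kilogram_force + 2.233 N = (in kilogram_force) 3.594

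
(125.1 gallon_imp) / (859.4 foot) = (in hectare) 2.171e-07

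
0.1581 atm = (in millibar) 160.2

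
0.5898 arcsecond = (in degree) 0.0001638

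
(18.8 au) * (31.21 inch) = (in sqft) 2.4e+13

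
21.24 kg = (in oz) 749.2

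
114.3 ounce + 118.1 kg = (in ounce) 4280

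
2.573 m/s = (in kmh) 9.263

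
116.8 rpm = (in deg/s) 700.8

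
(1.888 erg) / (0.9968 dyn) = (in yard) 0.02071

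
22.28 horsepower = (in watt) 1.661e+04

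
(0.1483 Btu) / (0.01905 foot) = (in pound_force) 6058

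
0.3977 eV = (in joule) 6.372e-20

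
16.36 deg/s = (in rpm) 2.727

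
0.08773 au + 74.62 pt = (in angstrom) 1.312e+20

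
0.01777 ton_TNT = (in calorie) 1.777e+07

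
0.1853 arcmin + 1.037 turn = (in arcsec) 1.344e+06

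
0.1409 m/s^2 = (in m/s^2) 0.1409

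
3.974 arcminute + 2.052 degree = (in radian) 0.03697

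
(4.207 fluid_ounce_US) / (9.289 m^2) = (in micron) 13.39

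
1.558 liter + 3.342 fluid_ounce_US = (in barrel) 0.01042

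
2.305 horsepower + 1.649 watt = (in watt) 1720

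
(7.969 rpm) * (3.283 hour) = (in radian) 9863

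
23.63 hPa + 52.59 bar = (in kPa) 5261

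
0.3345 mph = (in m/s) 0.1495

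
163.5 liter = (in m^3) 0.1635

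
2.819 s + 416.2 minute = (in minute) 416.2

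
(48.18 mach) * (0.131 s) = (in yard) 2350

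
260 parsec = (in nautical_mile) 4.332e+15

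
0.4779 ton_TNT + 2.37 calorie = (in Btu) 1.895e+06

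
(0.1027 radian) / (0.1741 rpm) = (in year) 1.786e-07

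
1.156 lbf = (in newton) 5.142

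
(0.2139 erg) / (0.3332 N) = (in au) 4.291e-19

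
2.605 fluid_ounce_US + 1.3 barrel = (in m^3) 0.2068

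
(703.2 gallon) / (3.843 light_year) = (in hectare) 7.321e-21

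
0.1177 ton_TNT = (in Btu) 4.668e+05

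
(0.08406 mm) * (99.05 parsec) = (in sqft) 2.765e+15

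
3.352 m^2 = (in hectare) 0.0003352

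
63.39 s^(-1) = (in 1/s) 63.39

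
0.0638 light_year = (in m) 6.036e+14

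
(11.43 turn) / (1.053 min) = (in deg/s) 65.13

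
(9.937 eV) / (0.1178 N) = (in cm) 1.352e-15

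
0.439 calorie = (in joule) 1.837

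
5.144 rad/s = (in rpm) 49.12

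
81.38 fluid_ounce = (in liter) 2.407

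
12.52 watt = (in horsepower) 0.01679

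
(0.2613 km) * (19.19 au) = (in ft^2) 8.074e+15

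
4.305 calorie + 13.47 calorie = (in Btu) 0.07049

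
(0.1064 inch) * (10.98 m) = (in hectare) 2.967e-06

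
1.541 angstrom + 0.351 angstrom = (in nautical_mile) 1.022e-13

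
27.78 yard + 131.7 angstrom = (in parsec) 8.232e-16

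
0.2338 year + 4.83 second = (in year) 0.2338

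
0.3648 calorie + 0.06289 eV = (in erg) 1.526e+07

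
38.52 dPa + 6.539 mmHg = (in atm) 0.008642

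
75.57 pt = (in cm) 2.666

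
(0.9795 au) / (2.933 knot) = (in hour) 2.698e+07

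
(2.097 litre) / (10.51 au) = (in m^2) 1.334e-15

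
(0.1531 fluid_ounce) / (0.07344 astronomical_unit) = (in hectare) 4.121e-20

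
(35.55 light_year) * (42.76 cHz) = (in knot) 2.796e+17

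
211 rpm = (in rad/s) 22.1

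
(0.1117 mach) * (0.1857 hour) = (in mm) 2.543e+07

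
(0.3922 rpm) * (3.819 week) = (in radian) 9.486e+04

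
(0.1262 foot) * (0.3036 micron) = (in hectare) 1.168e-12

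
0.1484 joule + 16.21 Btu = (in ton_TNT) 4.088e-06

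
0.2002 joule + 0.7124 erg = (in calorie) 0.04785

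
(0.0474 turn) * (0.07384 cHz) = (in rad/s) 0.0002199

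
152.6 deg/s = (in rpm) 25.43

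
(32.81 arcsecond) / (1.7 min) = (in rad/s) 1.559e-06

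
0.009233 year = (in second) 2.912e+05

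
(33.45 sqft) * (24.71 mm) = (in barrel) 0.483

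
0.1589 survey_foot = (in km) 4.843e-05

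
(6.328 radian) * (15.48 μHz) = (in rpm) 0.0009354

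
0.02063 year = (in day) 7.53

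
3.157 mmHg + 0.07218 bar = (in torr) 57.3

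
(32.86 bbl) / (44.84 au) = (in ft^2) 8.383e-12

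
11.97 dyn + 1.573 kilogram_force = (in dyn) 1.543e+06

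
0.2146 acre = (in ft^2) 9348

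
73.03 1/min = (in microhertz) 1.217e+06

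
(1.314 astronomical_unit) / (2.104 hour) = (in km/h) 9.343e+07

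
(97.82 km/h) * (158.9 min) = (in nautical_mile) 139.9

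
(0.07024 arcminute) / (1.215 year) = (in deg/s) 3.055e-11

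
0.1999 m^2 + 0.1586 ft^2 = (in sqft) 2.31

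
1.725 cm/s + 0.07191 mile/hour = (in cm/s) 4.94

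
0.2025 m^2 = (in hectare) 2.025e-05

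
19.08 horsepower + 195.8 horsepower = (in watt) 1.602e+05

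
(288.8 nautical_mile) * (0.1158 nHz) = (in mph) 0.0001385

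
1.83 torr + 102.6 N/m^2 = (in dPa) 3466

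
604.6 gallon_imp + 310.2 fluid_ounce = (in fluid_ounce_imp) 9.706e+04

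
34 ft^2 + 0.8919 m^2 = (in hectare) 0.0004051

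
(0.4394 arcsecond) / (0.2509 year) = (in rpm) 2.571e-12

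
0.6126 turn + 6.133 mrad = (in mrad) 3855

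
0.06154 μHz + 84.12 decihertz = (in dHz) 84.12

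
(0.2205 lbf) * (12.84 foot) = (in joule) 3.839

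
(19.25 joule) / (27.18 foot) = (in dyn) 2.324e+05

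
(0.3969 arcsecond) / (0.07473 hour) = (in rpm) 6.83e-08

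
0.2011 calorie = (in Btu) 0.0007975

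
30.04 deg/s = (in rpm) 5.007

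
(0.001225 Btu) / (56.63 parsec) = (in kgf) 7.542e-20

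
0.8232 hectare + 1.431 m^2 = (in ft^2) 8.862e+04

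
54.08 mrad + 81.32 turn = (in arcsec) 1.054e+08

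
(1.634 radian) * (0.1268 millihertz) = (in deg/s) 0.01187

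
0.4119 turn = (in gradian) 164.8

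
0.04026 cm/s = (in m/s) 0.0004026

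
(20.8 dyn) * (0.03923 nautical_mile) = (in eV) 9.432e+16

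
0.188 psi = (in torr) 9.722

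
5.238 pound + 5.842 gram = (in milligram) 2.382e+06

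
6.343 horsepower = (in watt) 4730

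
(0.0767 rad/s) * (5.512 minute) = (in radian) 25.37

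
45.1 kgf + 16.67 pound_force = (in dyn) 5.164e+07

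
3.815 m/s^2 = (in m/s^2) 3.815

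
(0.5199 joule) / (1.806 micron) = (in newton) 2.879e+05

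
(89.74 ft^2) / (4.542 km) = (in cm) 0.1836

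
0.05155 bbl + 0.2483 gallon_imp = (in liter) 9.325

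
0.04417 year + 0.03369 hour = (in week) 2.303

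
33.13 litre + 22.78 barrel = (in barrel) 22.99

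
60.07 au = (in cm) 8.986e+14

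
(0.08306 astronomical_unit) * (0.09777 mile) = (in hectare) 1.955e+08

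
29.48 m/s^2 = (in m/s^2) 29.48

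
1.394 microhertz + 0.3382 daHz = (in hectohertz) 0.03382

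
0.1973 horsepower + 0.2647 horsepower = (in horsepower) 0.462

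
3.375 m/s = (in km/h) 12.15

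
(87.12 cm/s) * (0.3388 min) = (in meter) 17.71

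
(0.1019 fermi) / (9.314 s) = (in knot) 2.127e-17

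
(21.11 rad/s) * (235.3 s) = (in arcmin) 1.708e+07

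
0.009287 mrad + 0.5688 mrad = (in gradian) 0.0368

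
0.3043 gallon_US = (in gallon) 0.3043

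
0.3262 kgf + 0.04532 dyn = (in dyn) 3.199e+05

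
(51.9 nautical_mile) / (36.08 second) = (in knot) 5178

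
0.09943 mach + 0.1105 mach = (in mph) 159.9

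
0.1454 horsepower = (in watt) 108.4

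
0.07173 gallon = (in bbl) 0.001708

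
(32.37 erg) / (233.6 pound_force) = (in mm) 3.115e-06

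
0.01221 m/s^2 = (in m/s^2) 0.01221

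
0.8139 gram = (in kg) 0.0008139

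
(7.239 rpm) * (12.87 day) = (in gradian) 5.366e+07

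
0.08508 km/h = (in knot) 0.04594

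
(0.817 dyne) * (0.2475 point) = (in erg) 0.007133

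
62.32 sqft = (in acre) 0.001431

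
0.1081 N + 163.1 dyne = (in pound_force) 0.02467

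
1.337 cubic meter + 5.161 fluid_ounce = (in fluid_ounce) 4.521e+04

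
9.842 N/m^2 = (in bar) 9.842e-05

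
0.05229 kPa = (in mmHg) 0.3922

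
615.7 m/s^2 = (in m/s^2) 615.7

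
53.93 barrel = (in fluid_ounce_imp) 3.018e+05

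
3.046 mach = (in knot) 2016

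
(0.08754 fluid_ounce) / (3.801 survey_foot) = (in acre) 5.522e-10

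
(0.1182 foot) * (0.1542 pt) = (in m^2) 1.96e-06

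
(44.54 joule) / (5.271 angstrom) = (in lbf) 1.9e+10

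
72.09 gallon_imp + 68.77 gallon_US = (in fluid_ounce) 1.988e+04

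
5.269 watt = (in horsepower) 0.007066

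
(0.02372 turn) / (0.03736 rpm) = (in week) 6.299e-05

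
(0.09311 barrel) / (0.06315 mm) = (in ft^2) 2523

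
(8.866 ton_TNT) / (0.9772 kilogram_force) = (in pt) 1.097e+13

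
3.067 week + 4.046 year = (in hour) 3.596e+04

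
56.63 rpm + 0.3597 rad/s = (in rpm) 60.06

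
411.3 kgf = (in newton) 4033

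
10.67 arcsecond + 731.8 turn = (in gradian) 2.927e+05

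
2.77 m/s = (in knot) 5.384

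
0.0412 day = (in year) 0.0001129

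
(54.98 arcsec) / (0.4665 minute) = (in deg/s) 0.0005456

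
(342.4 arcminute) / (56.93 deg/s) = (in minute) 0.001671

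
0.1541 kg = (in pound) 0.3397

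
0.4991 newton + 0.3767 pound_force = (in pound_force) 0.4889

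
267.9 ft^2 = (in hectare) 0.002489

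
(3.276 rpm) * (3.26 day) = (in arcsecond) 1.993e+10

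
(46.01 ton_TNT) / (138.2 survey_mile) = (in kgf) 8.826e+04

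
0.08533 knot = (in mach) 0.0001289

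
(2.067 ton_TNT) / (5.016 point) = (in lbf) 1.099e+12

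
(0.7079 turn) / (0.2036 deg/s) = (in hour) 0.3477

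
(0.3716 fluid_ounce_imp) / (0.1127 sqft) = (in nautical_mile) 5.445e-07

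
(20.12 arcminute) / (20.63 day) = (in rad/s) 3.284e-09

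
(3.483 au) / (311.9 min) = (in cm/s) 2.784e+09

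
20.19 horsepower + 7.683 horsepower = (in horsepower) 27.87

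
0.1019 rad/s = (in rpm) 0.9731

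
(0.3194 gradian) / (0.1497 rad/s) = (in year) 1.063e-09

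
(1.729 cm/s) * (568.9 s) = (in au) 6.575e-11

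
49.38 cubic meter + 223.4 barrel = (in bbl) 534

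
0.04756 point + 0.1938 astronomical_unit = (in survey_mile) 1.801e+07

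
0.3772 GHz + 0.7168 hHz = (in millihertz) 3.772e+11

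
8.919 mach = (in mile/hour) 6793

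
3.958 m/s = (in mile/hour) 8.854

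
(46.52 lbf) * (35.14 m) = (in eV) 4.539e+22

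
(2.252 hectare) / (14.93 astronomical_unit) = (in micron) 0.01008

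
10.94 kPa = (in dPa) 1.094e+05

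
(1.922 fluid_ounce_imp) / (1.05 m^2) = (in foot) 0.0001706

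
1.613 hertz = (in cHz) 161.3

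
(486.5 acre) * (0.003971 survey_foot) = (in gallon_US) 6.295e+05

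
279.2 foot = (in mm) 8.51e+04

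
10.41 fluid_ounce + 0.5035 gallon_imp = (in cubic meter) 0.002597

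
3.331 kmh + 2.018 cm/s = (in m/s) 0.9455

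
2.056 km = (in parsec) 6.663e-14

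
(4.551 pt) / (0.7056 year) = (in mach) 2.119e-13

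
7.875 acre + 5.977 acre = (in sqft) 6.034e+05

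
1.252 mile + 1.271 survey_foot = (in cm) 2.015e+05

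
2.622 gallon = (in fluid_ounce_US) 335.6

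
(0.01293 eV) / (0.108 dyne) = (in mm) 1.918e-12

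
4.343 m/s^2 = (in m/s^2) 4.343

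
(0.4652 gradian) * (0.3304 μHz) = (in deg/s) 1.383e-07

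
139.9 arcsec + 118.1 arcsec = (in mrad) 1.251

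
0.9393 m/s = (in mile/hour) 2.101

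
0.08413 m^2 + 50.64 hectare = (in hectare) 50.64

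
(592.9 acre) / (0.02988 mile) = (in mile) 31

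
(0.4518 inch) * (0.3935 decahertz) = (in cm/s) 4.516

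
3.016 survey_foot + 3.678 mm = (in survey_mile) 0.0005735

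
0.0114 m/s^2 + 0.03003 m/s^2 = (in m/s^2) 0.04143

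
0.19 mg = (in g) 0.00019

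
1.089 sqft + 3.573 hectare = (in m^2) 3.573e+04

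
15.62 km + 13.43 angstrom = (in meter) 1.562e+04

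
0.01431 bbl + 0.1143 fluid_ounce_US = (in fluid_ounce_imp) 80.19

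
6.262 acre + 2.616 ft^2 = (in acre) 6.262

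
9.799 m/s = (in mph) 21.92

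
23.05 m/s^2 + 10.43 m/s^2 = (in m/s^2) 33.48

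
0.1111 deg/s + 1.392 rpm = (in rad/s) 0.1477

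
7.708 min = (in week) 0.0007647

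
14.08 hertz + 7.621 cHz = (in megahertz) 1.416e-05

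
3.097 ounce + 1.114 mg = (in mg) 8.78e+04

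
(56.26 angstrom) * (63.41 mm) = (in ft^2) 3.84e-09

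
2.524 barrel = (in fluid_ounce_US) 1.357e+04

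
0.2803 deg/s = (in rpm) 0.04672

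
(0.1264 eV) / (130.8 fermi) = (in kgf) 1.579e-08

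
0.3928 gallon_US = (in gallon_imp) 0.3271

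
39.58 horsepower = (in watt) 2.951e+04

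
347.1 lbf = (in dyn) 1.544e+08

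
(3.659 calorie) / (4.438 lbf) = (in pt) 2198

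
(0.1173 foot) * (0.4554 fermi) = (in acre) 4.023e-21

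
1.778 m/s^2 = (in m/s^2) 1.778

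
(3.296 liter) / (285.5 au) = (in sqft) 8.307e-16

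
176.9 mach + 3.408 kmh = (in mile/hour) 1.347e+05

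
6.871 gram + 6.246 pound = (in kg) 2.84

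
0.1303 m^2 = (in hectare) 1.303e-05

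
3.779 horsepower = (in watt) 2818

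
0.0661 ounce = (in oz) 0.0661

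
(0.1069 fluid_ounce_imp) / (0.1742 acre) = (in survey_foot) 1.414e-08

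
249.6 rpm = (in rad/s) 26.14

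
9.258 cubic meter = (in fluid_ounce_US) 3.131e+05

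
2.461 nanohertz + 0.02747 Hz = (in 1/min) 1.648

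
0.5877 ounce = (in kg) 0.01666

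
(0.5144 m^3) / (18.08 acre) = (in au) 4.7e-17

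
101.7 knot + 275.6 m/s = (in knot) 637.4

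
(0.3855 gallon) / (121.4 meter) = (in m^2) 1.202e-05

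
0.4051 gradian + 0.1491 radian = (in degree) 8.907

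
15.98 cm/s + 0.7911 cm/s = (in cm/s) 16.77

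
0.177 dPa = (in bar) 1.77e-07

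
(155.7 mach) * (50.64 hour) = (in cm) 9.665e+11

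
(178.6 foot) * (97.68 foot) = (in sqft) 1.745e+04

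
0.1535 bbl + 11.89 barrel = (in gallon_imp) 421.2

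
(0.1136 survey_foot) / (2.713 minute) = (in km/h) 0.0007658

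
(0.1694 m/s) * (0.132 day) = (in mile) 1.2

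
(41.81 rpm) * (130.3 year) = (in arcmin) 6.185e+13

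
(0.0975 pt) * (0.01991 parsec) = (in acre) 5.222e+06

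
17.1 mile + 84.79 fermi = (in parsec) 8.919e-13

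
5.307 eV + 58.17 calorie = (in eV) 1.519e+21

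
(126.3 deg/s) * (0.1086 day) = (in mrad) 2.068e+07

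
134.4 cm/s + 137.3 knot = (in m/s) 71.98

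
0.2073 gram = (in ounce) 0.007312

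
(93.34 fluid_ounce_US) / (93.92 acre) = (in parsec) 2.354e-25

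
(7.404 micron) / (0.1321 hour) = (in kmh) 5.605e-08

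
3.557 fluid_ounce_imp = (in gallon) 0.0267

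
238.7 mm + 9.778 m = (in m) 10.02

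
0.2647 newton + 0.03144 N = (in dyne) 2.961e+04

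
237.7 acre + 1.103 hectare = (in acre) 240.4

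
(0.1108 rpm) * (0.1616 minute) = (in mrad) 112.5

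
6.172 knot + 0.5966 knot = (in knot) 6.769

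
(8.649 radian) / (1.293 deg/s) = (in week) 0.0006337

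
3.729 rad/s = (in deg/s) 213.7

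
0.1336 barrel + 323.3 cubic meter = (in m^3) 323.3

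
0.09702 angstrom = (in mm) 9.702e-09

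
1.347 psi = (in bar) 0.09287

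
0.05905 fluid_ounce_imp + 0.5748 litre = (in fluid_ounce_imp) 20.29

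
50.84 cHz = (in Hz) 0.5084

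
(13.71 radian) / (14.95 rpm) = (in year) 2.777e-07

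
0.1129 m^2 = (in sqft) 1.215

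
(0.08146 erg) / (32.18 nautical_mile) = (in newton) 1.367e-13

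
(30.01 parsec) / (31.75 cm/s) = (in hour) 8.102e+14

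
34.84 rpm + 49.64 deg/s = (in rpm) 43.11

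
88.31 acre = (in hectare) 35.74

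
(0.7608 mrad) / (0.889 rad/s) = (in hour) 2.377e-07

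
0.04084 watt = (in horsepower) 5.477e-05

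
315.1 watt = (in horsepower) 0.4226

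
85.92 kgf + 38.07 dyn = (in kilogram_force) 85.92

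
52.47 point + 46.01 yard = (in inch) 1657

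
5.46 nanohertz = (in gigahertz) 5.46e-18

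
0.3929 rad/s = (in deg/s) 22.51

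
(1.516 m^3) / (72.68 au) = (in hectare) 1.394e-17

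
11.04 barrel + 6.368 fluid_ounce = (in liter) 1755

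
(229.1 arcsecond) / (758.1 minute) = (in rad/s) 2.442e-08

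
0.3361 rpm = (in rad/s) 0.0352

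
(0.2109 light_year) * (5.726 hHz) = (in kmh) 4.113e+18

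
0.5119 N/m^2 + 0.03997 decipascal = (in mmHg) 0.00387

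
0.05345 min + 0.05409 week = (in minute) 545.3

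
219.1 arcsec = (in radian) 0.001062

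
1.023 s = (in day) 1.184e-05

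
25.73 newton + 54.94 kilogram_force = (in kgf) 57.56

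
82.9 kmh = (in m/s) 23.03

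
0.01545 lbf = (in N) 0.06873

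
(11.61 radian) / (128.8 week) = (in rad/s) 1.49e-07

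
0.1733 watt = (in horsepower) 0.0002324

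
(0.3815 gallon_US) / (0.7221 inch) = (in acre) 1.946e-05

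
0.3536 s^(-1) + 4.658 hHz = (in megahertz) 0.0004662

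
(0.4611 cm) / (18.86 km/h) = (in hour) 2.445e-07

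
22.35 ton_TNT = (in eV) 5.837e+29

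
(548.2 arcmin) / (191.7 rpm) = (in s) 0.007944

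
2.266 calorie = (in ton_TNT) 2.266e-09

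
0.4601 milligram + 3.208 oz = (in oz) 3.208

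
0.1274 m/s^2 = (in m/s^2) 0.1274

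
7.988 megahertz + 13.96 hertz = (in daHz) 7.988e+05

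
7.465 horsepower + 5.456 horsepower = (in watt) 9635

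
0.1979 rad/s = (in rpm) 1.89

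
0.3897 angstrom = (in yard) 4.262e-11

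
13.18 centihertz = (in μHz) 1.318e+05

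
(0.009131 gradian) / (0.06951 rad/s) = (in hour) 5.732e-07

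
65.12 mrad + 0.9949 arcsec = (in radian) 0.06512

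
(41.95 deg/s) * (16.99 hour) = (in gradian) 2.851e+06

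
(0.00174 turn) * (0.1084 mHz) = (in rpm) 1.132e-05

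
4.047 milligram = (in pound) 8.922e-06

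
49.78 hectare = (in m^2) 4.978e+05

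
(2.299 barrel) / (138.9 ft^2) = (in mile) 1.76e-05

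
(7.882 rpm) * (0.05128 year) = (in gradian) 8.498e+07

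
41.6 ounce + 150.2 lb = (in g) 6.931e+04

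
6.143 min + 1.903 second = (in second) 370.5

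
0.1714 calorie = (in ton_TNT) 1.714e-10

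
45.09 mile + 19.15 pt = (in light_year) 7.67e-12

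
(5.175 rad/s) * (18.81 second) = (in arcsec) 2.008e+07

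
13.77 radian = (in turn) 2.192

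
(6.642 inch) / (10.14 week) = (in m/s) 2.751e-08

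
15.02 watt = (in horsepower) 0.02014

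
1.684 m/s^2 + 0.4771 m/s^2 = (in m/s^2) 2.161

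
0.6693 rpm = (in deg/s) 4.016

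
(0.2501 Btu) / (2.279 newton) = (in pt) 3.282e+05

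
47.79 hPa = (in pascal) 4779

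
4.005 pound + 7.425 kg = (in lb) 20.37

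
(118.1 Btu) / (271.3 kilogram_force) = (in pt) 1.328e+05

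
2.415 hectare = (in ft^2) 2.599e+05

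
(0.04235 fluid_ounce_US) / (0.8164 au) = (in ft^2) 1.104e-16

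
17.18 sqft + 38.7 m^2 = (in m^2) 40.3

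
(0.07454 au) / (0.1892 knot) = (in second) 1.146e+11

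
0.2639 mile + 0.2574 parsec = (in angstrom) 7.943e+25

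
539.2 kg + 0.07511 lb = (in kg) 539.2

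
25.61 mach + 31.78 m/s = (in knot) 1.701e+04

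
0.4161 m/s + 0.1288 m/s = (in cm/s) 54.49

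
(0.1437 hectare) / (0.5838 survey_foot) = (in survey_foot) 2.649e+04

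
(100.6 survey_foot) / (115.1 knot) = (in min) 0.008631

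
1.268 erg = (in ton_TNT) 3.031e-17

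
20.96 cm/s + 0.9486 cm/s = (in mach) 0.0006434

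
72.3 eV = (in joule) 1.158e-17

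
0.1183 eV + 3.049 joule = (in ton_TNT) 7.287e-10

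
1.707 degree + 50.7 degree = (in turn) 0.1456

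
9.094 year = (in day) 3319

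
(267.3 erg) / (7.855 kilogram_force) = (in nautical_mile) 1.874e-10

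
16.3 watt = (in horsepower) 0.02186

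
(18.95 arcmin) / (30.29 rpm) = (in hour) 4.827e-07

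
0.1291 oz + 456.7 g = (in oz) 16.24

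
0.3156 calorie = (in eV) 8.242e+18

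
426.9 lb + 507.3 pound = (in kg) 423.7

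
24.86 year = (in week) 1296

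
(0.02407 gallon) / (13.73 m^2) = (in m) 6.636e-06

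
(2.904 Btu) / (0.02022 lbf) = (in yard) 3.725e+04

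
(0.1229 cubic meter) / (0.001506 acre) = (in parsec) 6.535e-19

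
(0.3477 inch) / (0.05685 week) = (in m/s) 2.569e-07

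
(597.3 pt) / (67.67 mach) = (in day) 1.058e-10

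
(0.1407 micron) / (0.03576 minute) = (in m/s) 6.558e-08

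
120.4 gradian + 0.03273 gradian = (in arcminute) 6503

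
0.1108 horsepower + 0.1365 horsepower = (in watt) 184.4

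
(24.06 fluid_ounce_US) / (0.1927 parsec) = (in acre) 2.957e-23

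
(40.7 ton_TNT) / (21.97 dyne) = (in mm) 7.751e+17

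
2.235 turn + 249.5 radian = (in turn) 41.94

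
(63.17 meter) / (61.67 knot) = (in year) 6.314e-08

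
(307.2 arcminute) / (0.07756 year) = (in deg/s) 2.093e-06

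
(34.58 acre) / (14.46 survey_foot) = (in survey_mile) 19.73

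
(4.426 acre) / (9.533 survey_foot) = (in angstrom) 6.164e+13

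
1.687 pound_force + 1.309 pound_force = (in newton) 13.33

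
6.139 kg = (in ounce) 216.5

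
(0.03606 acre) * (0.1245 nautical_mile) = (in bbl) 2.116e+05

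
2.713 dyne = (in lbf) 6.099e-06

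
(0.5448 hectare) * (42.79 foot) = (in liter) 7.105e+07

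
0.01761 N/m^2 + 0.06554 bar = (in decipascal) 6.554e+04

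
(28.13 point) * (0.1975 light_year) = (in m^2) 1.854e+13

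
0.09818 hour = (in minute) 5.891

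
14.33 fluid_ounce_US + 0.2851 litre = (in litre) 0.7089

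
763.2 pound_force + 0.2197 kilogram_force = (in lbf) 763.7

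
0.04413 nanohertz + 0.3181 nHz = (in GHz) 3.622e-19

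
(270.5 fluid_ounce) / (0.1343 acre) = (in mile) 9.146e-09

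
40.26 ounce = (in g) 1141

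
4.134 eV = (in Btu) 6.278e-22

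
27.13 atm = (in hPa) 2.749e+04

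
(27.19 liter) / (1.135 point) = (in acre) 0.01678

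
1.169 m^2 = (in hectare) 0.0001169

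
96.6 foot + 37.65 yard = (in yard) 69.85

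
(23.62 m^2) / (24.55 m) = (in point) 2727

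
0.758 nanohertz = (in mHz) 7.58e-07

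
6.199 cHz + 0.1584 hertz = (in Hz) 0.2204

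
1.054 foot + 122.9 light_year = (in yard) 1.272e+18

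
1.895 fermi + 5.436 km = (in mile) 3.378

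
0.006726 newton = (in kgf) 0.0006859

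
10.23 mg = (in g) 0.01023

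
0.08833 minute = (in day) 6.134e-05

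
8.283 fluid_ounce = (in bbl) 0.001541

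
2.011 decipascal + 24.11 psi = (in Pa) 1.662e+05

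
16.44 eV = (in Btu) 2.497e-21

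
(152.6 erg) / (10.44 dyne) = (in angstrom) 1.462e+09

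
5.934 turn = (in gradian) 2374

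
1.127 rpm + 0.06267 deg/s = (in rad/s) 0.1191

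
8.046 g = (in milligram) 8046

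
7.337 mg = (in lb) 1.618e-05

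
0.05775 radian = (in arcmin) 198.5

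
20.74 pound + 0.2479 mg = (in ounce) 331.8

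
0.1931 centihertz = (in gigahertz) 1.931e-12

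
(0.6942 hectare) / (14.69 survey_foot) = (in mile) 0.9634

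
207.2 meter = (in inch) 8157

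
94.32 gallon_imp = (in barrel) 2.697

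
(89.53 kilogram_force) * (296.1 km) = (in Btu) 2.464e+05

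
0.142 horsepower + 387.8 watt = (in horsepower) 0.662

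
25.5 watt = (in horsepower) 0.0342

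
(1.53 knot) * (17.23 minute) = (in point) 2.307e+06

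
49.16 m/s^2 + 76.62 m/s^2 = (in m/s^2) 125.8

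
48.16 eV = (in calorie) 1.844e-18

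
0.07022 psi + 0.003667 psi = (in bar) 0.005094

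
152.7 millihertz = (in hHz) 0.001527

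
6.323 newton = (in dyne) 6.323e+05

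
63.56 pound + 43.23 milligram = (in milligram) 2.883e+07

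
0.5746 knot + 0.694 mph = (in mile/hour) 1.355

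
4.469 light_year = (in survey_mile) 2.627e+13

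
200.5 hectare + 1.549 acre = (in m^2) 2.011e+06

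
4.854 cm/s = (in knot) 0.09435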